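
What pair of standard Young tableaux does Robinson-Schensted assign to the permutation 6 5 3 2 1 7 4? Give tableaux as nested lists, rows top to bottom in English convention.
Insert each entry of the permutation into P by Schensted row insertion, recording in Q the position of each new cell.

Insert 6: appended to row 1. P = [[6]].
Insert 5: 5 bumps 6 from row 1; 6 starts row 2. P = [[5], [6]].
Insert 3: 3 bumps 5 from row 1; 5 bumps 6 from row 2; 6 starts row 3. P = [[3], [5], [6]].
Insert 2: 2 bumps 3 from row 1; 3 bumps 5 from row 2; 5 bumps 6 from row 3; 6 starts row 4. P = [[2], [3], [5], [6]].
Insert 1: 1 bumps 2 from row 1; 2 bumps 3 from row 2; 3 bumps 5 from row 3; 5 bumps 6 from row 4; 6 starts row 5. P = [[1], [2], [3], [5], [6]].
Insert 7: appended to row 1. P = [[1, 7], [2], [3], [5], [6]].
Insert 4: 4 bumps 7 from row 1; 7 appends to row 2. P = [[1, 4], [2, 7], [3], [5], [6]].

So P = [[1, 4], [2, 7], [3], [5], [6]], Q = [[1, 6], [2, 7], [3], [4], [5]].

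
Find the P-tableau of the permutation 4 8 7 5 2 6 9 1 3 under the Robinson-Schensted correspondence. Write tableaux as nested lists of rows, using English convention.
P = [[1, 3, 6, 9], [2, 5], [4], [7], [8]]

Insert 4: appended to row 1. P = [[4]].
Insert 8: appended to row 1. P = [[4, 8]].
Insert 7: 7 bumps 8 from row 1; 8 starts row 2. P = [[4, 7], [8]].
Insert 5: 5 bumps 7 from row 1; 7 bumps 8 from row 2; 8 starts row 3. P = [[4, 5], [7], [8]].
Insert 2: 2 bumps 4 from row 1; 4 bumps 7 from row 2; 7 bumps 8 from row 3; 8 starts row 4. P = [[2, 5], [4], [7], [8]].
Insert 6: appended to row 1. P = [[2, 5, 6], [4], [7], [8]].
Insert 9: appended to row 1. P = [[2, 5, 6, 9], [4], [7], [8]].
Insert 1: 1 bumps 2 from row 1; 2 bumps 4 from row 2; 4 bumps 7 from row 3; 7 bumps 8 from row 4; 8 starts row 5. P = [[1, 5, 6, 9], [2], [4], [7], [8]].
Insert 3: 3 bumps 5 from row 1; 5 appends to row 2. P = [[1, 3, 6, 9], [2, 5], [4], [7], [8]].

So P = [[1, 3, 6, 9], [2, 5], [4], [7], [8]].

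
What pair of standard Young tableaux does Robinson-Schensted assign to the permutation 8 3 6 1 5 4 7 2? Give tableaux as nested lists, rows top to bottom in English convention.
Insert each entry of the permutation into P by Schensted row insertion, recording in Q the position of each new cell.

Insert 8: appended to row 1. P = [[8]].
Insert 3: 3 bumps 8 from row 1; 8 starts row 2. P = [[3], [8]].
Insert 6: appended to row 1. P = [[3, 6], [8]].
Insert 1: 1 bumps 3 from row 1; 3 bumps 8 from row 2; 8 starts row 3. P = [[1, 6], [3], [8]].
Insert 5: 5 bumps 6 from row 1; 6 appends to row 2. P = [[1, 5], [3, 6], [8]].
Insert 4: 4 bumps 5 from row 1; 5 bumps 6 from row 2; 6 bumps 8 from row 3; 8 starts row 4. P = [[1, 4], [3, 5], [6], [8]].
Insert 7: appended to row 1. P = [[1, 4, 7], [3, 5], [6], [8]].
Insert 2: 2 bumps 4 from row 1; 4 bumps 5 from row 2; 5 bumps 6 from row 3; 6 bumps 8 from row 4; 8 starts row 5. P = [[1, 2, 7], [3, 4], [5], [6], [8]].

So P = [[1, 2, 7], [3, 4], [5], [6], [8]], Q = [[1, 3, 7], [2, 5], [4], [6], [8]].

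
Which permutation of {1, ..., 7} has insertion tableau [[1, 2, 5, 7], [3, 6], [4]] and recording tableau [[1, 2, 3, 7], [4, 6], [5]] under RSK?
Reverse the RSK construction: for i from n down to 1, find the cell of Q containing i, remove the entry at that cell from P, and reverse-bump it up through P; the value ejected from row 1 is w(i).

Step i=7: Q has 7 at row 1, column 4; remove that cell from P, ejecting 7. So w(7) = 7. P is now [[1, 2, 5], [3, 6], [4]].
Step i=6: Q has 6 at row 2, column 2; remove 6 from row 2 of P and reverse-bump: 6 enters row 1 and ejects 5. So w(6) = 5. P is now [[1, 2, 6], [3], [4]].
Step i=5: Q has 5 at row 3, column 1; remove 4 from row 3 of P and reverse-bump: 4 enters row 2 and ejects 3; 3 enters row 1 and ejects 2. So w(5) = 2. P is now [[1, 3, 6], [4]].
Step i=4: Q has 4 at row 2, column 1; remove 4 from row 2 of P and reverse-bump: 4 enters row 1 and ejects 3. So w(4) = 3. P is now [[1, 4, 6]].
Step i=3: Q has 3 at row 1, column 3; remove that cell from P, ejecting 6. So w(3) = 6. P is now [[1, 4]].
Step i=2: Q has 2 at row 1, column 2; remove that cell from P, ejecting 4. So w(2) = 4. P is now [[1]].
Step i=1: Q has 1 at row 1, column 1; remove that cell from P, ejecting 1. So w(1) = 1. P is now [].

So w = 1 4 6 3 2 5 7.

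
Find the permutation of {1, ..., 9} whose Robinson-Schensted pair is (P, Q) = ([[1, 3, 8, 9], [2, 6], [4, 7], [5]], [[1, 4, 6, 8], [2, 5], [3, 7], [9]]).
5 4 2 7 6 8 3 9 1

Reverse the RSK construction: for i from n down to 1, find the cell of Q containing i, remove the entry at that cell from P, and reverse-bump it up through P; the value ejected from row 1 is w(i).

Step i=9: Q has 9 at row 4, column 1; remove 5 from row 4 of P and reverse-bump: 5 enters row 3 and ejects 4; 4 enters row 2 and ejects 2; 2 enters row 1 and ejects 1. So w(9) = 1. P is now [[2, 3, 8, 9], [4, 6], [5, 7]].
Step i=8: Q has 8 at row 1, column 4; remove that cell from P, ejecting 9. So w(8) = 9. P is now [[2, 3, 8], [4, 6], [5, 7]].
Step i=7: Q has 7 at row 3, column 2; remove 7 from row 3 of P and reverse-bump: 7 enters row 2 and ejects 6; 6 enters row 1 and ejects 3. So w(7) = 3. P is now [[2, 6, 8], [4, 7], [5]].
Step i=6: Q has 6 at row 1, column 3; remove that cell from P, ejecting 8. So w(6) = 8. P is now [[2, 6], [4, 7], [5]].
Step i=5: Q has 5 at row 2, column 2; remove 7 from row 2 of P and reverse-bump: 7 enters row 1 and ejects 6. So w(5) = 6. P is now [[2, 7], [4], [5]].
Step i=4: Q has 4 at row 1, column 2; remove that cell from P, ejecting 7. So w(4) = 7. P is now [[2], [4], [5]].
Step i=3: Q has 3 at row 3, column 1; remove 5 from row 3 of P and reverse-bump: 5 enters row 2 and ejects 4; 4 enters row 1 and ejects 2. So w(3) = 2. P is now [[4], [5]].
Step i=2: Q has 2 at row 2, column 1; remove 5 from row 2 of P and reverse-bump: 5 enters row 1 and ejects 4. So w(2) = 4. P is now [[5]].
Step i=1: Q has 1 at row 1, column 1; remove that cell from P, ejecting 5. So w(1) = 5. P is now [].

So w = 5 4 2 7 6 8 3 9 1.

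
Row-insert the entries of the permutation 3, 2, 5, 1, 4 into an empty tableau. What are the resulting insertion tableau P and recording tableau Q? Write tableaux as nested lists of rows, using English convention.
P = [[1, 4], [2, 5], [3]], Q = [[1, 3], [2, 5], [4]]

Insert each entry of the permutation into P by Schensted row insertion, recording in Q the position of each new cell.

Insert 3: appended to row 1. P = [[3]].
Insert 2: 2 bumps 3 from row 1; 3 starts row 2. P = [[2], [3]].
Insert 5: appended to row 1. P = [[2, 5], [3]].
Insert 1: 1 bumps 2 from row 1; 2 bumps 3 from row 2; 3 starts row 3. P = [[1, 5], [2], [3]].
Insert 4: 4 bumps 5 from row 1; 5 appends to row 2. P = [[1, 4], [2, 5], [3]].

So P = [[1, 4], [2, 5], [3]], Q = [[1, 3], [2, 5], [4]].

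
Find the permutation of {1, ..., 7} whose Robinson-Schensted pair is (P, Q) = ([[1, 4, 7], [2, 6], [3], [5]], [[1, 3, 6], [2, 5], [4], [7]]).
Reverse the RSK construction: for i from n down to 1, find the cell of Q containing i, remove the entry at that cell from P, and reverse-bump it up through P; the value ejected from row 1 is w(i).

Step i=7: Q has 7 at row 4, column 1; remove 5 from row 4 of P and reverse-bump: 5 enters row 3 and ejects 3; 3 enters row 2 and ejects 2; 2 enters row 1 and ejects 1. So w(7) = 1. P is now [[2, 4, 7], [3, 6], [5]].
Step i=6: Q has 6 at row 1, column 3; remove that cell from P, ejecting 7. So w(6) = 7. P is now [[2, 4], [3, 6], [5]].
Step i=5: Q has 5 at row 2, column 2; remove 6 from row 2 of P and reverse-bump: 6 enters row 1 and ejects 4. So w(5) = 4. P is now [[2, 6], [3], [5]].
Step i=4: Q has 4 at row 3, column 1; remove 5 from row 3 of P and reverse-bump: 5 enters row 2 and ejects 3; 3 enters row 1 and ejects 2. So w(4) = 2. P is now [[3, 6], [5]].
Step i=3: Q has 3 at row 1, column 2; remove that cell from P, ejecting 6. So w(3) = 6. P is now [[3], [5]].
Step i=2: Q has 2 at row 2, column 1; remove 5 from row 2 of P and reverse-bump: 5 enters row 1 and ejects 3. So w(2) = 3. P is now [[5]].
Step i=1: Q has 1 at row 1, column 1; remove that cell from P, ejecting 5. So w(1) = 5. P is now [].

So w = 5 3 6 2 4 7 1.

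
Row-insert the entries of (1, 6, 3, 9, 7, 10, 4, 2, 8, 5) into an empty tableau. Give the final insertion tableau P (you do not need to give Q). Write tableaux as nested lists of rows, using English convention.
P = [[1, 2, 4, 5], [3, 7, 8], [6, 10], [9]]

Insert 1: appended to row 1. P = [[1]].
Insert 6: appended to row 1. P = [[1, 6]].
Insert 3: 3 bumps 6 from row 1; 6 starts row 2. P = [[1, 3], [6]].
Insert 9: appended to row 1. P = [[1, 3, 9], [6]].
Insert 7: 7 bumps 9 from row 1; 9 appends to row 2. P = [[1, 3, 7], [6, 9]].
Insert 10: appended to row 1. P = [[1, 3, 7, 10], [6, 9]].
Insert 4: 4 bumps 7 from row 1; 7 bumps 9 from row 2; 9 starts row 3. P = [[1, 3, 4, 10], [6, 7], [9]].
Insert 2: 2 bumps 3 from row 1; 3 bumps 6 from row 2; 6 bumps 9 from row 3; 9 starts row 4. P = [[1, 2, 4, 10], [3, 7], [6], [9]].
Insert 8: 8 bumps 10 from row 1; 10 appends to row 2. P = [[1, 2, 4, 8], [3, 7, 10], [6], [9]].
Insert 5: 5 bumps 8 from row 1; 8 bumps 10 from row 2; 10 appends to row 3. P = [[1, 2, 4, 5], [3, 7, 8], [6, 10], [9]].

So P = [[1, 2, 4, 5], [3, 7, 8], [6, 10], [9]].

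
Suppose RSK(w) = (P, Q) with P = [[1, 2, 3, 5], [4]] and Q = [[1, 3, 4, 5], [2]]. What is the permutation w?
Reverse the RSK construction: for i from n down to 1, find the cell of Q containing i, remove the entry at that cell from P, and reverse-bump it up through P; the value ejected from row 1 is w(i).

Step i=5: Q has 5 at row 1, column 4; remove that cell from P, ejecting 5. So w(5) = 5. P is now [[1, 2, 3], [4]].
Step i=4: Q has 4 at row 1, column 3; remove that cell from P, ejecting 3. So w(4) = 3. P is now [[1, 2], [4]].
Step i=3: Q has 3 at row 1, column 2; remove that cell from P, ejecting 2. So w(3) = 2. P is now [[1], [4]].
Step i=2: Q has 2 at row 2, column 1; remove 4 from row 2 of P and reverse-bump: 4 enters row 1 and ejects 1. So w(2) = 1. P is now [[4]].
Step i=1: Q has 1 at row 1, column 1; remove that cell from P, ejecting 4. So w(1) = 4. P is now [].

So w = 4 1 2 3 5.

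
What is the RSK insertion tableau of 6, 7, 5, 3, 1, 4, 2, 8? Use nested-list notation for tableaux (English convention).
After inserting 6: P = [[6]].
After inserting 7: P = [[6, 7]].
After inserting 5: P = [[5, 7], [6]].
After inserting 3: P = [[3, 7], [5], [6]].
After inserting 1: P = [[1, 7], [3], [5], [6]].
After inserting 4: P = [[1, 4], [3, 7], [5], [6]].
After inserting 2: P = [[1, 2], [3, 4], [5, 7], [6]].
After inserting 8: P = [[1, 2, 8], [3, 4], [5, 7], [6]].

So P = [[1, 2, 8], [3, 4], [5, 7], [6]].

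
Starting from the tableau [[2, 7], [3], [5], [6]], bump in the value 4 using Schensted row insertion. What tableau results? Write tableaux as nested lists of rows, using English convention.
In row 1, 4 replaces 7 (the leftmost entry greater than 4); 7 is bumped to row 2. 7 is appended to row 2. The new tableau is [[2, 4], [3, 7], [5], [6]].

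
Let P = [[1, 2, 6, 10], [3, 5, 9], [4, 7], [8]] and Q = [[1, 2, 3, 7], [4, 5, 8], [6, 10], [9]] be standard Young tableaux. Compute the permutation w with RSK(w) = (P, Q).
Reverse the RSK construction: for i from n down to 1, find the cell of Q containing i, remove the entry at that cell from P, and reverse-bump it up through P; the value ejected from row 1 is w(i).

Step i=10: Q has 10 at row 3, column 2; remove 7 from row 3 of P and reverse-bump: 7 enters row 2 and ejects 5; 5 enters row 1 and ejects 2. So w(10) = 2. P is now [[1, 5, 6, 10], [3, 7, 9], [4], [8]].
Step i=9: Q has 9 at row 4, column 1; remove 8 from row 4 of P and reverse-bump: 8 enters row 3 and ejects 4; 4 enters row 2 and ejects 3; 3 enters row 1 and ejects 1. So w(9) = 1. P is now [[3, 5, 6, 10], [4, 7, 9], [8]].
Step i=8: Q has 8 at row 2, column 3; remove 9 from row 2 of P and reverse-bump: 9 enters row 1 and ejects 6. So w(8) = 6. P is now [[3, 5, 9, 10], [4, 7], [8]].
Step i=7: Q has 7 at row 1, column 4; remove that cell from P, ejecting 10. So w(7) = 10. P is now [[3, 5, 9], [4, 7], [8]].
Step i=6: Q has 6 at row 3, column 1; remove 8 from row 3 of P and reverse-bump: 8 enters row 2 and ejects 7; 7 enters row 1 and ejects 5. So w(6) = 5. P is now [[3, 7, 9], [4, 8]].
Step i=5: Q has 5 at row 2, column 2; remove 8 from row 2 of P and reverse-bump: 8 enters row 1 and ejects 7. So w(5) = 7. P is now [[3, 8, 9], [4]].
Step i=4: Q has 4 at row 2, column 1; remove 4 from row 2 of P and reverse-bump: 4 enters row 1 and ejects 3. So w(4) = 3. P is now [[4, 8, 9]].
Step i=3: Q has 3 at row 1, column 3; remove that cell from P, ejecting 9. So w(3) = 9. P is now [[4, 8]].
Step i=2: Q has 2 at row 1, column 2; remove that cell from P, ejecting 8. So w(2) = 8. P is now [[4]].
Step i=1: Q has 1 at row 1, column 1; remove that cell from P, ejecting 4. So w(1) = 4. P is now [].

So w = 4 8 9 3 7 5 10 6 1 2.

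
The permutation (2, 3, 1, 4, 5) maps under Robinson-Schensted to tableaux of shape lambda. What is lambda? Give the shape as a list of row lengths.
Row-insert each entry into an empty tableau.

After inserting 2: P = [[2]].
After inserting 3: P = [[2, 3]].
After inserting 1: P = [[1, 3], [2]].
After inserting 4: P = [[1, 3, 4], [2]].
After inserting 5: P = [[1, 3, 4, 5], [2]].

The final insertion tableau P = [[1, 3, 4, 5], [2]] has shape [4, 1].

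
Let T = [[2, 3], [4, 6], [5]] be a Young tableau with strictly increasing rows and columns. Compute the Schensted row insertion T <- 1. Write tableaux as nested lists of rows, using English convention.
[[1, 3], [2, 6], [4], [5]]

In row 1, 1 replaces 2 (the leftmost entry greater than 1); 2 is bumped to row 2. In row 2, 2 replaces 4 (the leftmost entry greater than 2); 4 is bumped to row 3. In row 3, 4 replaces 5 (the leftmost entry greater than 4); 5 is bumped to row 4. 5 starts a new row 4. The new tableau is [[1, 3], [2, 6], [4], [5]].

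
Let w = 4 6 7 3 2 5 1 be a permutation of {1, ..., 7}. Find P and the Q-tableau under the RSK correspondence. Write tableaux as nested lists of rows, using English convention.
P = [[1, 5, 7], [2, 6], [3], [4]], Q = [[1, 2, 3], [4, 6], [5], [7]]

Insert each entry of the permutation into P by Schensted row insertion, recording in Q the position of each new cell.

Insert 4: appended to row 1. P = [[4]], Q = [[1]].
Insert 6: appended to row 1. P = [[4, 6]], Q = [[1, 2]].
Insert 7: appended to row 1. P = [[4, 6, 7]], Q = [[1, 2, 3]].
Insert 3: 3 bumps 4 from row 1; 4 starts row 2. P = [[3, 6, 7], [4]], Q = [[1, 2, 3], [4]].
Insert 2: 2 bumps 3 from row 1; 3 bumps 4 from row 2; 4 starts row 3. P = [[2, 6, 7], [3], [4]], Q = [[1, 2, 3], [4], [5]].
Insert 5: 5 bumps 6 from row 1; 6 appends to row 2. P = [[2, 5, 7], [3, 6], [4]], Q = [[1, 2, 3], [4, 6], [5]].
Insert 1: 1 bumps 2 from row 1; 2 bumps 3 from row 2; 3 bumps 4 from row 3; 4 starts row 4. P = [[1, 5, 7], [2, 6], [3], [4]], Q = [[1, 2, 3], [4, 6], [5], [7]].

So P = [[1, 5, 7], [2, 6], [3], [4]], Q = [[1, 2, 3], [4, 6], [5], [7]].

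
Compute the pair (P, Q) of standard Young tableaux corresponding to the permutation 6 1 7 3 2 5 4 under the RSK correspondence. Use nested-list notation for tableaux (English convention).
Insert each entry of the permutation into P by Schensted row insertion, recording in Q the position of each new cell.

Insert 6: appended to row 1. P = [[6]].
Insert 1: 1 bumps 6 from row 1; 6 starts row 2. P = [[1], [6]].
Insert 7: appended to row 1. P = [[1, 7], [6]].
Insert 3: 3 bumps 7 from row 1; 7 appends to row 2. P = [[1, 3], [6, 7]].
Insert 2: 2 bumps 3 from row 1; 3 bumps 6 from row 2; 6 starts row 3. P = [[1, 2], [3, 7], [6]].
Insert 5: appended to row 1. P = [[1, 2, 5], [3, 7], [6]].
Insert 4: 4 bumps 5 from row 1; 5 bumps 7 from row 2; 7 appends to row 3. P = [[1, 2, 4], [3, 5], [6, 7]].

So P = [[1, 2, 4], [3, 5], [6, 7]], Q = [[1, 3, 6], [2, 4], [5, 7]].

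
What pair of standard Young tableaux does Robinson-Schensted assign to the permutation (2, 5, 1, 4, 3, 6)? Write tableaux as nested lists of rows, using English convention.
P = [[1, 3, 6], [2, 4], [5]], Q = [[1, 2, 6], [3, 4], [5]]

Insert each entry of the permutation into P by Schensted row insertion, recording in Q the position of each new cell.

Insert 2: appended to row 1. P = [[2]].
Insert 5: appended to row 1. P = [[2, 5]].
Insert 1: 1 bumps 2 from row 1; 2 starts row 2. P = [[1, 5], [2]].
Insert 4: 4 bumps 5 from row 1; 5 appends to row 2. P = [[1, 4], [2, 5]].
Insert 3: 3 bumps 4 from row 1; 4 bumps 5 from row 2; 5 starts row 3. P = [[1, 3], [2, 4], [5]].
Insert 6: appended to row 1. P = [[1, 3, 6], [2, 4], [5]].

So P = [[1, 3, 6], [2, 4], [5]], Q = [[1, 2, 6], [3, 4], [5]].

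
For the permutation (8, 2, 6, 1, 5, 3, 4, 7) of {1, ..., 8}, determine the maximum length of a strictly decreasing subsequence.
4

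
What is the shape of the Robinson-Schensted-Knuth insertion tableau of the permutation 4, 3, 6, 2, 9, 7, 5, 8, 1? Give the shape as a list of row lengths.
RSK row insertion gives P = [[1, 5, 7, 8], [2, 6], [3, 9], [4]], which has shape [4, 2, 2, 1].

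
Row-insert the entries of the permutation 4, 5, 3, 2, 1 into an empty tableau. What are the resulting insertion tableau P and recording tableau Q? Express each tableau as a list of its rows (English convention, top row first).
P = [[1, 5], [2], [3], [4]], Q = [[1, 2], [3], [4], [5]]

Insert each entry of the permutation into P by Schensted row insertion, recording in Q the position of each new cell.

Insert 4: appended to row 1. P = [[4]].
Insert 5: appended to row 1. P = [[4, 5]].
Insert 3: 3 bumps 4 from row 1; 4 starts row 2. P = [[3, 5], [4]].
Insert 2: 2 bumps 3 from row 1; 3 bumps 4 from row 2; 4 starts row 3. P = [[2, 5], [3], [4]].
Insert 1: 1 bumps 2 from row 1; 2 bumps 3 from row 2; 3 bumps 4 from row 3; 4 starts row 4. P = [[1, 5], [2], [3], [4]].

So P = [[1, 5], [2], [3], [4]], Q = [[1, 2], [3], [4], [5]].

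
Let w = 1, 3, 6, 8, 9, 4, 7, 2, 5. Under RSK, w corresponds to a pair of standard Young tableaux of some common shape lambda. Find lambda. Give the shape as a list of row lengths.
Row-insert each entry into an empty tableau.

After inserting 1: P = [[1]].
After inserting 3: P = [[1, 3]].
After inserting 6: P = [[1, 3, 6]].
After inserting 8: P = [[1, 3, 6, 8]].
After inserting 9: P = [[1, 3, 6, 8, 9]].
After inserting 4: P = [[1, 3, 4, 8, 9], [6]].
After inserting 7: P = [[1, 3, 4, 7, 9], [6, 8]].
After inserting 2: P = [[1, 2, 4, 7, 9], [3, 8], [6]].
After inserting 5: P = [[1, 2, 4, 5, 9], [3, 7], [6, 8]].

The final insertion tableau P = [[1, 2, 4, 5, 9], [3, 7], [6, 8]] has shape [5, 2, 2].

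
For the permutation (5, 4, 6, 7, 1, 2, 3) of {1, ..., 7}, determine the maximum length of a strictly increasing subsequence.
3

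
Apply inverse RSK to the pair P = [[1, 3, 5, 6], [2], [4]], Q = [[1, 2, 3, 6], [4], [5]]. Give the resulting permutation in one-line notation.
2 4 5 3 1 6

Reverse the RSK construction: for i from n down to 1, find the cell of Q containing i, remove the entry at that cell from P, and reverse-bump it up through P; the value ejected from row 1 is w(i).

Step i=6: Q has 6 at row 1, column 4; remove that cell from P, ejecting 6. So w(6) = 6. P is now [[1, 3, 5], [2], [4]].
Step i=5: Q has 5 at row 3, column 1; remove 4 from row 3 of P and reverse-bump: 4 enters row 2 and ejects 2; 2 enters row 1 and ejects 1. So w(5) = 1. P is now [[2, 3, 5], [4]].
Step i=4: Q has 4 at row 2, column 1; remove 4 from row 2 of P and reverse-bump: 4 enters row 1 and ejects 3. So w(4) = 3. P is now [[2, 4, 5]].
Step i=3: Q has 3 at row 1, column 3; remove that cell from P, ejecting 5. So w(3) = 5. P is now [[2, 4]].
Step i=2: Q has 2 at row 1, column 2; remove that cell from P, ejecting 4. So w(2) = 4. P is now [[2]].
Step i=1: Q has 1 at row 1, column 1; remove that cell from P, ejecting 2. So w(1) = 2. P is now [].

So w = 2 4 5 3 1 6.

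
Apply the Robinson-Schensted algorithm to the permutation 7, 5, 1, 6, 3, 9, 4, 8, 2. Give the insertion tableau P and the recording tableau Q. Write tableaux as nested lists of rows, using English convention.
Insert each entry of the permutation into P by Schensted row insertion, recording in Q the position of each new cell.

Insert 7: appended to row 1. P = [[7]], Q = [[1]].
Insert 5: 5 bumps 7 from row 1; 7 starts row 2. P = [[5], [7]], Q = [[1], [2]].
Insert 1: 1 bumps 5 from row 1; 5 bumps 7 from row 2; 7 starts row 3. P = [[1], [5], [7]], Q = [[1], [2], [3]].
Insert 6: appended to row 1. P = [[1, 6], [5], [7]], Q = [[1, 4], [2], [3]].
Insert 3: 3 bumps 6 from row 1; 6 appends to row 2. P = [[1, 3], [5, 6], [7]], Q = [[1, 4], [2, 5], [3]].
Insert 9: appended to row 1. P = [[1, 3, 9], [5, 6], [7]], Q = [[1, 4, 6], [2, 5], [3]].
Insert 4: 4 bumps 9 from row 1; 9 appends to row 2. P = [[1, 3, 4], [5, 6, 9], [7]], Q = [[1, 4, 6], [2, 5, 7], [3]].
Insert 8: appended to row 1. P = [[1, 3, 4, 8], [5, 6, 9], [7]], Q = [[1, 4, 6, 8], [2, 5, 7], [3]].
Insert 2: 2 bumps 3 from row 1; 3 bumps 5 from row 2; 5 bumps 7 from row 3; 7 starts row 4. P = [[1, 2, 4, 8], [3, 6, 9], [5], [7]], Q = [[1, 4, 6, 8], [2, 5, 7], [3], [9]].

So P = [[1, 2, 4, 8], [3, 6, 9], [5], [7]], Q = [[1, 4, 6, 8], [2, 5, 7], [3], [9]].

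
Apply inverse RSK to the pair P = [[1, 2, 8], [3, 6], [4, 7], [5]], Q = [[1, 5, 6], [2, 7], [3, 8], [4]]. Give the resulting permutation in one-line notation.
Reverse the RSK construction: for i from n down to 1, find the cell of Q containing i, remove the entry at that cell from P, and reverse-bump it up through P; the value ejected from row 1 is w(i).

Step i=8: Q has 8 at row 3, column 2; remove 7 from row 3 of P and reverse-bump: 7 enters row 2 and ejects 6; 6 enters row 1 and ejects 2. So w(8) = 2. P is now [[1, 6, 8], [3, 7], [4], [5]].
Step i=7: Q has 7 at row 2, column 2; remove 7 from row 2 of P and reverse-bump: 7 enters row 1 and ejects 6. So w(7) = 6. P is now [[1, 7, 8], [3], [4], [5]].
Step i=6: Q has 6 at row 1, column 3; remove that cell from P, ejecting 8. So w(6) = 8. P is now [[1, 7], [3], [4], [5]].
Step i=5: Q has 5 at row 1, column 2; remove that cell from P, ejecting 7. So w(5) = 7. P is now [[1], [3], [4], [5]].
Step i=4: Q has 4 at row 4, column 1; remove 5 from row 4 of P and reverse-bump: 5 enters row 3 and ejects 4; 4 enters row 2 and ejects 3; 3 enters row 1 and ejects 1. So w(4) = 1. P is now [[3], [4], [5]].
Step i=3: Q has 3 at row 3, column 1; remove 5 from row 3 of P and reverse-bump: 5 enters row 2 and ejects 4; 4 enters row 1 and ejects 3. So w(3) = 3. P is now [[4], [5]].
Step i=2: Q has 2 at row 2, column 1; remove 5 from row 2 of P and reverse-bump: 5 enters row 1 and ejects 4. So w(2) = 4. P is now [[5]].
Step i=1: Q has 1 at row 1, column 1; remove that cell from P, ejecting 5. So w(1) = 5. P is now [].

So w = 5 4 3 1 7 8 6 2.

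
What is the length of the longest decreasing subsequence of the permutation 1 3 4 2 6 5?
2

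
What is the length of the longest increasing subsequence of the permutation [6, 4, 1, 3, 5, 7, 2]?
4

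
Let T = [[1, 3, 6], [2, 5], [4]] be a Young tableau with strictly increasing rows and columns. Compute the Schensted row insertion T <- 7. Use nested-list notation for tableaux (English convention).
[[1, 3, 6, 7], [2, 5], [4]]

7 is larger than every entry of row 1, so it is appended to row 1. The new tableau is [[1, 3, 6, 7], [2, 5], [4]].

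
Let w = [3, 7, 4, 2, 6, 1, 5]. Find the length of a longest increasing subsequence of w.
3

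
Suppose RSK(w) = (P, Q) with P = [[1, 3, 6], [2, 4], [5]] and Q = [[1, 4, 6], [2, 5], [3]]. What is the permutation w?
5 2 1 4 3 6

Reverse the RSK construction: for i from n down to 1, find the cell of Q containing i, remove the entry at that cell from P, and reverse-bump it up through P; the value ejected from row 1 is w(i).

Step i=6: Q has 6 at row 1, column 3; remove that cell from P, ejecting 6. So w(6) = 6. P is now [[1, 3], [2, 4], [5]].
Step i=5: Q has 5 at row 2, column 2; remove 4 from row 2 of P and reverse-bump: 4 enters row 1 and ejects 3. So w(5) = 3. P is now [[1, 4], [2], [5]].
Step i=4: Q has 4 at row 1, column 2; remove that cell from P, ejecting 4. So w(4) = 4. P is now [[1], [2], [5]].
Step i=3: Q has 3 at row 3, column 1; remove 5 from row 3 of P and reverse-bump: 5 enters row 2 and ejects 2; 2 enters row 1 and ejects 1. So w(3) = 1. P is now [[2], [5]].
Step i=2: Q has 2 at row 2, column 1; remove 5 from row 2 of P and reverse-bump: 5 enters row 1 and ejects 2. So w(2) = 2. P is now [[5]].
Step i=1: Q has 1 at row 1, column 1; remove that cell from P, ejecting 5. So w(1) = 5. P is now [].

So w = 5 2 1 4 3 6.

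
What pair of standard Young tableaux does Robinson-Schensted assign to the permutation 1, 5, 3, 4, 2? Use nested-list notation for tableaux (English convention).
P = [[1, 2, 4], [3], [5]], Q = [[1, 2, 4], [3], [5]]

Insert each entry of the permutation into P by Schensted row insertion, recording in Q the position of each new cell.

Insert 1: appended to row 1. P = [[1]].
Insert 5: appended to row 1. P = [[1, 5]].
Insert 3: 3 bumps 5 from row 1; 5 starts row 2. P = [[1, 3], [5]].
Insert 4: appended to row 1. P = [[1, 3, 4], [5]].
Insert 2: 2 bumps 3 from row 1; 3 bumps 5 from row 2; 5 starts row 3. P = [[1, 2, 4], [3], [5]].

So P = [[1, 2, 4], [3], [5]], Q = [[1, 2, 4], [3], [5]].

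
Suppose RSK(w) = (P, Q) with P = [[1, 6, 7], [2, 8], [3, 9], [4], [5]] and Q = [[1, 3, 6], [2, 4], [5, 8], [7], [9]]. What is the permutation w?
Reverse the RSK construction: for i from n down to 1, find the cell of Q containing i, remove the entry at that cell from P, and reverse-bump it up through P; the value ejected from row 1 is w(i).

Step i=9: Q has 9 at row 5, column 1; remove 5 from row 5 of P and reverse-bump: 5 enters row 4 and ejects 4; 4 enters row 3 and ejects 3; 3 enters row 2 and ejects 2; 2 enters row 1 and ejects 1. So w(9) = 1. P is now [[2, 6, 7], [3, 8], [4, 9], [5]].
Step i=8: Q has 8 at row 3, column 2; remove 9 from row 3 of P and reverse-bump: 9 enters row 2 and ejects 8; 8 enters row 1 and ejects 7. So w(8) = 7. P is now [[2, 6, 8], [3, 9], [4], [5]].
Step i=7: Q has 7 at row 4, column 1; remove 5 from row 4 of P and reverse-bump: 5 enters row 3 and ejects 4; 4 enters row 2 and ejects 3; 3 enters row 1 and ejects 2. So w(7) = 2. P is now [[3, 6, 8], [4, 9], [5]].
Step i=6: Q has 6 at row 1, column 3; remove that cell from P, ejecting 8. So w(6) = 8. P is now [[3, 6], [4, 9], [5]].
Step i=5: Q has 5 at row 3, column 1; remove 5 from row 3 of P and reverse-bump: 5 enters row 2 and ejects 4; 4 enters row 1 and ejects 3. So w(5) = 3. P is now [[4, 6], [5, 9]].
Step i=4: Q has 4 at row 2, column 2; remove 9 from row 2 of P and reverse-bump: 9 enters row 1 and ejects 6. So w(4) = 6. P is now [[4, 9], [5]].
Step i=3: Q has 3 at row 1, column 2; remove that cell from P, ejecting 9. So w(3) = 9. P is now [[4], [5]].
Step i=2: Q has 2 at row 2, column 1; remove 5 from row 2 of P and reverse-bump: 5 enters row 1 and ejects 4. So w(2) = 4. P is now [[5]].
Step i=1: Q has 1 at row 1, column 1; remove that cell from P, ejecting 5. So w(1) = 5. P is now [].

So w = 5 4 9 6 3 8 2 7 1.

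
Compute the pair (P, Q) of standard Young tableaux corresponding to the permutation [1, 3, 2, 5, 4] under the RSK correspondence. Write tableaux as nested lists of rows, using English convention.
Insert each entry of the permutation into P by Schensted row insertion, recording in Q the position of each new cell.

Insert 1: appended to row 1. P = [[1]].
Insert 3: appended to row 1. P = [[1, 3]].
Insert 2: 2 bumps 3 from row 1; 3 starts row 2. P = [[1, 2], [3]].
Insert 5: appended to row 1. P = [[1, 2, 5], [3]].
Insert 4: 4 bumps 5 from row 1; 5 appends to row 2. P = [[1, 2, 4], [3, 5]].

So P = [[1, 2, 4], [3, 5]], Q = [[1, 2, 4], [3, 5]].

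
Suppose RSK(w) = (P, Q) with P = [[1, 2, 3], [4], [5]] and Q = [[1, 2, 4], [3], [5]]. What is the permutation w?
Reverse the RSK construction: for i from n down to 1, find the cell of Q containing i, remove the entry at that cell from P, and reverse-bump it up through P; the value ejected from row 1 is w(i).

Step i=5: Q has 5 at row 3, column 1; remove 5 from row 3 of P and reverse-bump: 5 enters row 2 and ejects 4; 4 enters row 1 and ejects 3. So w(5) = 3. P is now [[1, 2, 4], [5]].
Step i=4: Q has 4 at row 1, column 3; remove that cell from P, ejecting 4. So w(4) = 4. P is now [[1, 2], [5]].
Step i=3: Q has 3 at row 2, column 1; remove 5 from row 2 of P and reverse-bump: 5 enters row 1 and ejects 2. So w(3) = 2. P is now [[1, 5]].
Step i=2: Q has 2 at row 1, column 2; remove that cell from P, ejecting 5. So w(2) = 5. P is now [[1]].
Step i=1: Q has 1 at row 1, column 1; remove that cell from P, ejecting 1. So w(1) = 1. P is now [].

So w = 1 5 2 4 3.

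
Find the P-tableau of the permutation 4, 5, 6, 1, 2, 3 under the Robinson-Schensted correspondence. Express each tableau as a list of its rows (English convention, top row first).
P = [[1, 2, 3], [4, 5, 6]]

Insert 4: appended to row 1. P = [[4]].
Insert 5: appended to row 1. P = [[4, 5]].
Insert 6: appended to row 1. P = [[4, 5, 6]].
Insert 1: 1 bumps 4 from row 1; 4 starts row 2. P = [[1, 5, 6], [4]].
Insert 2: 2 bumps 5 from row 1; 5 appends to row 2. P = [[1, 2, 6], [4, 5]].
Insert 3: 3 bumps 6 from row 1; 6 appends to row 2. P = [[1, 2, 3], [4, 5, 6]].

So P = [[1, 2, 3], [4, 5, 6]].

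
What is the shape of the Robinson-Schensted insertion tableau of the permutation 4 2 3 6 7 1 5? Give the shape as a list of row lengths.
Row-insert each entry into an empty tableau.

After inserting 4: P = [[4]].
After inserting 2: P = [[2], [4]].
After inserting 3: P = [[2, 3], [4]].
After inserting 6: P = [[2, 3, 6], [4]].
After inserting 7: P = [[2, 3, 6, 7], [4]].
After inserting 1: P = [[1, 3, 6, 7], [2], [4]].
After inserting 5: P = [[1, 3, 5, 7], [2, 6], [4]].

The final insertion tableau P = [[1, 3, 5, 7], [2, 6], [4]] has shape [4, 2, 1].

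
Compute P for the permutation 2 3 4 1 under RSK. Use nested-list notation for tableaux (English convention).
P = [[1, 3, 4], [2]]

Insert 2: appended to row 1. P = [[2]].
Insert 3: appended to row 1. P = [[2, 3]].
Insert 4: appended to row 1. P = [[2, 3, 4]].
Insert 1: 1 bumps 2 from row 1; 2 starts row 2. P = [[1, 3, 4], [2]].

So P = [[1, 3, 4], [2]].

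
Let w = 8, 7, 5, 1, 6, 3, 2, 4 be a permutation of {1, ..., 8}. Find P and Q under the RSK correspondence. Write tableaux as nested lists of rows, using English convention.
P = [[1, 2, 4], [3, 6], [5], [7], [8]], Q = [[1, 5, 8], [2, 6], [3], [4], [7]]

Insert each entry of the permutation into P by Schensted row insertion, recording in Q the position of each new cell.

Insert 8: appended to row 1. P = [[8]].
Insert 7: 7 bumps 8 from row 1; 8 starts row 2. P = [[7], [8]].
Insert 5: 5 bumps 7 from row 1; 7 bumps 8 from row 2; 8 starts row 3. P = [[5], [7], [8]].
Insert 1: 1 bumps 5 from row 1; 5 bumps 7 from row 2; 7 bumps 8 from row 3; 8 starts row 4. P = [[1], [5], [7], [8]].
Insert 6: appended to row 1. P = [[1, 6], [5], [7], [8]].
Insert 3: 3 bumps 6 from row 1; 6 appends to row 2. P = [[1, 3], [5, 6], [7], [8]].
Insert 2: 2 bumps 3 from row 1; 3 bumps 5 from row 2; 5 bumps 7 from row 3; 7 bumps 8 from row 4; 8 starts row 5. P = [[1, 2], [3, 6], [5], [7], [8]].
Insert 4: appended to row 1. P = [[1, 2, 4], [3, 6], [5], [7], [8]].

So P = [[1, 2, 4], [3, 6], [5], [7], [8]], Q = [[1, 5, 8], [2, 6], [3], [4], [7]].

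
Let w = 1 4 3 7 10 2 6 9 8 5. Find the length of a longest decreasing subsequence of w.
4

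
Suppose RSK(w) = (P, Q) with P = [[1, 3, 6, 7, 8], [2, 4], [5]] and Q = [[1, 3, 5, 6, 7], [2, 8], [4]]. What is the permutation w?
5 2 4 1 6 7 8 3

Reverse the RSK construction: for i from n down to 1, find the cell of Q containing i, remove the entry at that cell from P, and reverse-bump it up through P; the value ejected from row 1 is w(i).

Step i=8: Q has 8 at row 2, column 2; remove 4 from row 2 of P and reverse-bump: 4 enters row 1 and ejects 3. So w(8) = 3. P is now [[1, 4, 6, 7, 8], [2], [5]].
Step i=7: Q has 7 at row 1, column 5; remove that cell from P, ejecting 8. So w(7) = 8. P is now [[1, 4, 6, 7], [2], [5]].
Step i=6: Q has 6 at row 1, column 4; remove that cell from P, ejecting 7. So w(6) = 7. P is now [[1, 4, 6], [2], [5]].
Step i=5: Q has 5 at row 1, column 3; remove that cell from P, ejecting 6. So w(5) = 6. P is now [[1, 4], [2], [5]].
Step i=4: Q has 4 at row 3, column 1; remove 5 from row 3 of P and reverse-bump: 5 enters row 2 and ejects 2; 2 enters row 1 and ejects 1. So w(4) = 1. P is now [[2, 4], [5]].
Step i=3: Q has 3 at row 1, column 2; remove that cell from P, ejecting 4. So w(3) = 4. P is now [[2], [5]].
Step i=2: Q has 2 at row 2, column 1; remove 5 from row 2 of P and reverse-bump: 5 enters row 1 and ejects 2. So w(2) = 2. P is now [[5]].
Step i=1: Q has 1 at row 1, column 1; remove that cell from P, ejecting 5. So w(1) = 5. P is now [].

So w = 5 2 4 1 6 7 8 3.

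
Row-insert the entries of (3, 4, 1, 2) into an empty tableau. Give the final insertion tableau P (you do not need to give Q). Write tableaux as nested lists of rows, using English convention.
Insert 3: appended to row 1. P = [[3]].
Insert 4: appended to row 1. P = [[3, 4]].
Insert 1: 1 bumps 3 from row 1; 3 starts row 2. P = [[1, 4], [3]].
Insert 2: 2 bumps 4 from row 1; 4 appends to row 2. P = [[1, 2], [3, 4]].

So P = [[1, 2], [3, 4]].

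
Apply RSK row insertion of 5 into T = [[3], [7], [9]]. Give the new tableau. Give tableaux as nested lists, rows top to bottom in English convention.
[[3, 5], [7], [9]]

5 is larger than every entry of row 1, so it is appended to row 1. The new tableau is [[3, 5], [7], [9]].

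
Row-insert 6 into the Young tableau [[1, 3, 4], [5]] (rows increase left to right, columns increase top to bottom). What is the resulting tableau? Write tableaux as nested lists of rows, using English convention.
6 is larger than every entry of row 1, so it is appended to row 1. The new tableau is [[1, 3, 4, 6], [5]].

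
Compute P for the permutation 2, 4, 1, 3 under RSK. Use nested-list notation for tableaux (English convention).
After inserting 2: P = [[2]].
After inserting 4: P = [[2, 4]].
After inserting 1: P = [[1, 4], [2]].
After inserting 3: P = [[1, 3], [2, 4]].

So P = [[1, 3], [2, 4]].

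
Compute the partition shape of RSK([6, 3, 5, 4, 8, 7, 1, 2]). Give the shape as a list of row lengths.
Row-insert each entry into an empty tableau.

After inserting 6: P = [[6]].
After inserting 3: P = [[3], [6]].
After inserting 5: P = [[3, 5], [6]].
After inserting 4: P = [[3, 4], [5], [6]].
After inserting 8: P = [[3, 4, 8], [5], [6]].
After inserting 7: P = [[3, 4, 7], [5, 8], [6]].
After inserting 1: P = [[1, 4, 7], [3, 8], [5], [6]].
After inserting 2: P = [[1, 2, 7], [3, 4], [5, 8], [6]].

The final insertion tableau P = [[1, 2, 7], [3, 4], [5, 8], [6]] has shape [3, 2, 2, 1].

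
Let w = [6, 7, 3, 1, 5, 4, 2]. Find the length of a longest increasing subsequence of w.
2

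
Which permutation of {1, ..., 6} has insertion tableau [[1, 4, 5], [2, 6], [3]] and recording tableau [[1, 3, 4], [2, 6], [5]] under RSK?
Reverse the RSK construction: for i from n down to 1, find the cell of Q containing i, remove the entry at that cell from P, and reverse-bump it up through P; the value ejected from row 1 is w(i).

Step i=6: Q has 6 at row 2, column 2; remove 6 from row 2 of P and reverse-bump: 6 enters row 1 and ejects 5. So w(6) = 5. P is now [[1, 4, 6], [2], [3]].
Step i=5: Q has 5 at row 3, column 1; remove 3 from row 3 of P and reverse-bump: 3 enters row 2 and ejects 2; 2 enters row 1 and ejects 1. So w(5) = 1. P is now [[2, 4, 6], [3]].
Step i=4: Q has 4 at row 1, column 3; remove that cell from P, ejecting 6. So w(4) = 6. P is now [[2, 4], [3]].
Step i=3: Q has 3 at row 1, column 2; remove that cell from P, ejecting 4. So w(3) = 4. P is now [[2], [3]].
Step i=2: Q has 2 at row 2, column 1; remove 3 from row 2 of P and reverse-bump: 3 enters row 1 and ejects 2. So w(2) = 2. P is now [[3]].
Step i=1: Q has 1 at row 1, column 1; remove that cell from P, ejecting 3. So w(1) = 3. P is now [].

So w = 3 2 4 6 1 5.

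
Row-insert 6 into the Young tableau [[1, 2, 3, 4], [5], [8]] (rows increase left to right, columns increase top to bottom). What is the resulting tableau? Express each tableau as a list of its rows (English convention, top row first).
[[1, 2, 3, 4, 6], [5], [8]]

6 is larger than every entry of row 1, so it is appended to row 1. The new tableau is [[1, 2, 3, 4, 6], [5], [8]].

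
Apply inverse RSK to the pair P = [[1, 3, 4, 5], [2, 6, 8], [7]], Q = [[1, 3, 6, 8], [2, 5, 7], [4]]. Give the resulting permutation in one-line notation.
7 2 6 1 3 8 4 5

Reverse the RSK construction: for i from n down to 1, find the cell of Q containing i, remove the entry at that cell from P, and reverse-bump it up through P; the value ejected from row 1 is w(i).

Step i=8: Q has 8 at row 1, column 4; remove that cell from P, ejecting 5. So w(8) = 5. P is now [[1, 3, 4], [2, 6, 8], [7]].
Step i=7: Q has 7 at row 2, column 3; remove 8 from row 2 of P and reverse-bump: 8 enters row 1 and ejects 4. So w(7) = 4. P is now [[1, 3, 8], [2, 6], [7]].
Step i=6: Q has 6 at row 1, column 3; remove that cell from P, ejecting 8. So w(6) = 8. P is now [[1, 3], [2, 6], [7]].
Step i=5: Q has 5 at row 2, column 2; remove 6 from row 2 of P and reverse-bump: 6 enters row 1 and ejects 3. So w(5) = 3. P is now [[1, 6], [2], [7]].
Step i=4: Q has 4 at row 3, column 1; remove 7 from row 3 of P and reverse-bump: 7 enters row 2 and ejects 2; 2 enters row 1 and ejects 1. So w(4) = 1. P is now [[2, 6], [7]].
Step i=3: Q has 3 at row 1, column 2; remove that cell from P, ejecting 6. So w(3) = 6. P is now [[2], [7]].
Step i=2: Q has 2 at row 2, column 1; remove 7 from row 2 of P and reverse-bump: 7 enters row 1 and ejects 2. So w(2) = 2. P is now [[7]].
Step i=1: Q has 1 at row 1, column 1; remove that cell from P, ejecting 7. So w(1) = 7. P is now [].

So w = 7 2 6 1 3 8 4 5.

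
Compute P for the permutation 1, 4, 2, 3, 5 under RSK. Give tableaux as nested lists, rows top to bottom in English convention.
Insert 1: appended to row 1. P = [[1]].
Insert 4: appended to row 1. P = [[1, 4]].
Insert 2: 2 bumps 4 from row 1; 4 starts row 2. P = [[1, 2], [4]].
Insert 3: appended to row 1. P = [[1, 2, 3], [4]].
Insert 5: appended to row 1. P = [[1, 2, 3, 5], [4]].

So P = [[1, 2, 3, 5], [4]].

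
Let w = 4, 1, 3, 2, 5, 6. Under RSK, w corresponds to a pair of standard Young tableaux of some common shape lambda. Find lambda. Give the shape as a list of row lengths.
Row-insert each entry into an empty tableau.

After inserting 4: P = [[4]].
After inserting 1: P = [[1], [4]].
After inserting 3: P = [[1, 3], [4]].
After inserting 2: P = [[1, 2], [3], [4]].
After inserting 5: P = [[1, 2, 5], [3], [4]].
After inserting 6: P = [[1, 2, 5, 6], [3], [4]].

The final insertion tableau P = [[1, 2, 5, 6], [3], [4]] has shape [4, 1, 1].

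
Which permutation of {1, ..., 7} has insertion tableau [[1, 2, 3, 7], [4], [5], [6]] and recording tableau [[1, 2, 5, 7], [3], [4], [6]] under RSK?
1 6 5 2 4 3 7

Reverse the RSK construction: for i from n down to 1, find the cell of Q containing i, remove the entry at that cell from P, and reverse-bump it up through P; the value ejected from row 1 is w(i).

Step i=7: Q has 7 at row 1, column 4; remove that cell from P, ejecting 7. So w(7) = 7. P is now [[1, 2, 3], [4], [5], [6]].
Step i=6: Q has 6 at row 4, column 1; remove 6 from row 4 of P and reverse-bump: 6 enters row 3 and ejects 5; 5 enters row 2 and ejects 4; 4 enters row 1 and ejects 3. So w(6) = 3. P is now [[1, 2, 4], [5], [6]].
Step i=5: Q has 5 at row 1, column 3; remove that cell from P, ejecting 4. So w(5) = 4. P is now [[1, 2], [5], [6]].
Step i=4: Q has 4 at row 3, column 1; remove 6 from row 3 of P and reverse-bump: 6 enters row 2 and ejects 5; 5 enters row 1 and ejects 2. So w(4) = 2. P is now [[1, 5], [6]].
Step i=3: Q has 3 at row 2, column 1; remove 6 from row 2 of P and reverse-bump: 6 enters row 1 and ejects 5. So w(3) = 5. P is now [[1, 6]].
Step i=2: Q has 2 at row 1, column 2; remove that cell from P, ejecting 6. So w(2) = 6. P is now [[1]].
Step i=1: Q has 1 at row 1, column 1; remove that cell from P, ejecting 1. So w(1) = 1. P is now [].

So w = 1 6 5 2 4 3 7.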